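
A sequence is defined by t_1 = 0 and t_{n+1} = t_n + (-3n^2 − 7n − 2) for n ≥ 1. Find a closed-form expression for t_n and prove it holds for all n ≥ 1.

Claim: t_n = -n^3 − 2n^2 + n + 2.

Base case: t_1 = 0, and -1^3 − 2·1^2 + 1 + 2 = 0.
Assume t_m = -m^3 − 2m^2 + m + 2.
Then t_{m+1} = t_m + (-3m^2 − 7m − 2) = (-m^3 − 2m^2 + m + 2) + (-3m^2 − 7m − 2) = -m^3 − 5m^2 − 6m,
and -(m+1)^3 − 2·(m+1)^2 + (m+1) + 2 = -m^3 − 5m^2 − 6m.
Hence t_n = -n^3 − 2n^2 + n + 2 for every n ≥ 1, by induction.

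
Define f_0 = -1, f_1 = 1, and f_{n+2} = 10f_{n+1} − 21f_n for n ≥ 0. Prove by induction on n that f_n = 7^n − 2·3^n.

Base cases: f_0 = -1 and 7^0 − 2·3^0 = -1; f_1 = 1 and 7^1 − 2·3^1 = 1.
Assume f_j = 7^j − 2·3^j for all 0 ≤ j ≤ m, where m ≥ 1.
Then f_{m+1} = 10f_m − 21f_{m−1} = 10·(7^m − 2·3^m) − 21·(7^{m−1} − 2·3^{m−1}) = (10·7 − 21)7^{m−1} − 2·(10·3 − 21)3^{m−1} = 49·7^{m−1} − 18·3^{m−1} = 7^{m+1} − 2·3^{m+1}.
Hence f_n = 7^n − 2·3^n for every n ≥ 0, by strong induction.

f_n = 7^n − 2·3^n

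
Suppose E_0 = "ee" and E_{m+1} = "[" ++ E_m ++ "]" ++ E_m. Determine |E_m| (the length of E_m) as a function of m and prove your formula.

Claim: |E_m| = 2^{m+2} − 2.

Base case: |E_0| = 2, and 2^{0+2} − 2 = 2.
Assume |E_j| = 2^{j+2} − 2.
Then |E_{j+1}| = 1 + |E_j| + 1 + |E_j| = 2|E_j| + 2 = 2(2^{j+2} − 2) + 2 = 2^{j+3} − 4 + 2 = 2^{j+3} − 2.
Hence |E_m| = 2^{m+2} − 2 for every m ≥ 0, by induction.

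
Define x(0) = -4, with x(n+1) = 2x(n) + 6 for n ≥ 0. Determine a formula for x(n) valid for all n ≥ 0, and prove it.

Claim: x(n) = 2^{n+1} − 6.

Base case: x(0) = -4, and 2^{0+1} − 6 = 2 − 6 = -4.
Assume x(r) = 2^{r+1} − 6 for some r ≥ 0.
Then x(r+1) = 2x(r) + 6 = 2·(2^{r+1} − 6) + 6 = 2^{r+2} − 12 + 6 = 2^{r+2} − 6.
This completes the inductive step, so x(n) = 2^{n+1} − 6 for all n ≥ 0.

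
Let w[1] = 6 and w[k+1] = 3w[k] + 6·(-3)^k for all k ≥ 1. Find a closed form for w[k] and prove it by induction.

Claim: w[k] = 3^k − (-3)^k.

Base case: w[1] = 6, and 3^1 − (-3)^1 = 3 + 3 = 6.
Assume w[r] = 3^r − (-3)^r for some r ≥ 1.
Then w[r+1] = 3w[r] + 6·(-3)^r = 3·(3^r − (-3)^r) + 6·(-3)^r = 3^{r+1} − 3·(-3)^r + 6·(-3)^r = 3^{r+1} + 3·(-3)^r = 3^{r+1} − (-3)^{r+1}.
This completes the inductive step, so w[k] = 3^k − (-3)^k for all k ≥ 1.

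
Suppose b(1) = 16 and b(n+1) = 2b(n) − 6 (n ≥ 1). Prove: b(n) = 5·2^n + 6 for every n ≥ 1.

Base case: b(1) = 16, and 5·2^1 + 6 = 10 + 6 = 16.
Assume b(r) = 5·2^r + 6 for some r ≥ 1.
Then b(r+1) = 2b(r) − 6 = 2·(5·2^r + 6) − 6 = 10·2^r + 12 − 6 = 5·2^{r+1} + 6.
So the formula holds for r+1, and by induction b(n) = 5·2^n + 6 for all n ≥ 1.

b(n) = 5·2^n + 6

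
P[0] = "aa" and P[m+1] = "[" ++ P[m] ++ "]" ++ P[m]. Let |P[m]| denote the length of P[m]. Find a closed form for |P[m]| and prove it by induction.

Claim: |P[m]| = 2^{m+2} − 2.

Base case: |P[0]| = 2, and 2^{0+2} − 2 = 2.
Assume |P[k]| = 2^{k+2} − 2.
Then |P[k+1]| = 1 + |P[k]| + 1 + |P[k]| = 2|P[k]| + 2 = 2(2^{k+2} − 2) + 2 = 2^{k+3} − 4 + 2 = 2^{k+3} − 2.
Hence |P[m]| = 2^{m+2} − 2 for every m ≥ 0, by induction.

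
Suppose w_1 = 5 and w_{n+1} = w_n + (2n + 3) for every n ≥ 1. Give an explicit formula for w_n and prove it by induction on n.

Claim: w_n = n^2 + 2n + 2.

Base case: w_1 = 5, and 1^2 + 2·1 + 2 = 5.
Assume w_k = k^2 + 2k + 2.
Then w_{k+1} = w_k + (2k + 3) = (k^2 + 2k + 2) + (2k + 3) = k^2 + 4k + 5,
and (k+1)^2 + 2·(k+1) + 2 = k^2 + 4k + 5.
By induction, w_n = n^2 + 2n + 2 for all n ≥ 1.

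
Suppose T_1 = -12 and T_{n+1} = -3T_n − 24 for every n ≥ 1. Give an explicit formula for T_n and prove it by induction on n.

Claim: T_n = 2·(-3)^n − 6.

Base case: T_1 = -12, and 2·(-3)^1 − 6 = -6 − 6 = -12.
Assume T_m = 2·(-3)^m − 6 for some m ≥ 1.
Then T_{m+1} = -3T_m − 24 = -3·(2·(-3)^m − 6) − 24 = -6·(-3)^m + 18 − 24 = 2·(-3)^{m+1} − 6.
By induction, T_n = 2·(-3)^n − 6 for all n ≥ 1.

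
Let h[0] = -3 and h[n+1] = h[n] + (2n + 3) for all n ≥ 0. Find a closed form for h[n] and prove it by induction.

Claim: h[n] = n^2 + 2n − 3.

Base case: h[0] = -3, and 0^2 + 2·0 − 3 = -3.
Assume h[m] = m^2 + 2m − 3.
Then h[m+1] = h[m] + (2m + 3) = (m^2 + 2m − 3) + (2m + 3) = m^2 + 4m,
and (m+1)^2 + 2·(m+1) − 3 = m^2 + 4m.
Hence h[n] = n^2 + 2n − 3 for every n ≥ 0, by induction.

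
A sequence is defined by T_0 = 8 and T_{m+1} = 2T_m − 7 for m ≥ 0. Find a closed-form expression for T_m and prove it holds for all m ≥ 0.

Claim: T_m = 2^m + 7.

Base case: T_0 = 8, and 2^0 + 7 = 1 + 7 = 8.
Assume T_j = 2^j + 7 for some j ≥ 0.
Then T_{j+1} = 2T_j − 7 = 2·(2^j + 7) − 7 = 2^{j+1} + 14 − 7 = 2^{j+1} + 7.
Hence T_m = 2^m + 7 for every m ≥ 0, by induction.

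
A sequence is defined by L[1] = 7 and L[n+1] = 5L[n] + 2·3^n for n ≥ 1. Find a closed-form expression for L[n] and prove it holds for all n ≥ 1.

Claim: L[n] = 2·5^n − 3^n.

Base case: L[1] = 7, and 2·5^1 − 3^1 = 10 − 3 = 7.
Assume L[k] = 2·5^k − 3^k for some k ≥ 1.
Then L[k+1] = 5L[k] + 2·3^k = 5·(2·5^k − 3^k) + 2·3^k = 2·5^{k+1} − 5·3^k + 2·3^k = 2·5^{k+1} − 3·3^k = 2·5^{k+1} − 3^{k+1}.
Hence L[n] = 2·5^n − 3^n for every n ≥ 1, by induction.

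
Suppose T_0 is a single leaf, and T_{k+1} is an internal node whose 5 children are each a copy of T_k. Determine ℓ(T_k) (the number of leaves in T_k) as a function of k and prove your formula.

Claim: ℓ(T_k) = 5^k.

Base case: ℓ(T_0) = 1, and 5^0 = 1.
Assume ℓ(T_m) = 5^m.
Then ℓ(T_{m+1}) = 5·ℓ(T_m) = 5·5^m = 5^{m+1}.
Hence ℓ(T_k) = 5^k for every k ≥ 0, by induction.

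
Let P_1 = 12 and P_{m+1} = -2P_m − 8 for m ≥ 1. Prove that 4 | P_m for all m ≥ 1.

Base case: P_1 = 12 = 4·3, so 4 | P_1.
Assume 4 | P_j, so P_j = 4t for some integer t.
Then P_{j+1} = -2P_j − 8 = -2·(4t) − 8 = 4(-2t − 2), so 4 | P_{j+1}.
So the property holds for j+1, and by induction 4 | P_m for all m ≥ 1.

4 | P_m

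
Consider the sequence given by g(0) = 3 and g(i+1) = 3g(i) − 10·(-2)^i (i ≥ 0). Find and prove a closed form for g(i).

Claim: g(i) = 3^i + 2·(-2)^i.

Base case: g(0) = 3, and 3^0 + 2·(-2)^0 = 1 + 2 = 3.
Assume g(k) = 3^k + 2·(-2)^k for some k ≥ 0.
Then g(k+1) = 3g(k) − 10·(-2)^k = 3·(3^k + 2·(-2)^k) − 10·(-2)^k = 3^{k+1} + 6·(-2)^k − 10·(-2)^k = 3^{k+1} − 4·(-2)^k = 3^{k+1} + 2·(-2)^{k+1}.
By induction, g(i) = 3^i + 2·(-2)^i for all i ≥ 0.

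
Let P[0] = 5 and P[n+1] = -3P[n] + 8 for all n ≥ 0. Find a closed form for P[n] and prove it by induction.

Claim: P[n] = 3·(-3)^n + 2.

Base case: P[0] = 5, and 3·(-3)^0 + 2 = 3 + 2 = 5.
Assume P[j] = 3·(-3)^j + 2 for some j ≥ 0.
Then P[j+1] = -3P[j] + 8 = -3·(3·(-3)^j + 2) + 8 = -9·(-3)^j − 6 + 8 = 3·(-3)^{j+1} + 2.
This completes the inductive step, so P[n] = 3·(-3)^n + 2 for all n ≥ 0.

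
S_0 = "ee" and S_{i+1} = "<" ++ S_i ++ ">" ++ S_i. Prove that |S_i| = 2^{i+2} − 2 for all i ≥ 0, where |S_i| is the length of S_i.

Base case: |S_0| = 2, and 2^{0+2} − 2 = 2.
Assume |S_m| = 2^{m+2} − 2.
Then |S_{m+1}| = 1 + |S_m| + 1 + |S_m| = 2|S_m| + 2 = 2(2^{m+2} − 2) + 2 = 2^{m+3} − 4 + 2 = 2^{m+3} − 2.
So the formula holds for m+1, and by induction |S_i| = 2^{i+2} − 2 for all i ≥ 0.

|S_i| = 2^{i+2} − 2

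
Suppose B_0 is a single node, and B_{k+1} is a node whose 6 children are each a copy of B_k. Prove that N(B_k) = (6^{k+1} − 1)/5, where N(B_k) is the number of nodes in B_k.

Base case: N(B_0) = 1, and (6^{0+1} − 1)/5 = 1.
Assume N(B_j) = (6^{j+1} − 1)/5.
Then N(B_{j+1}) = 1 + 6N(B_j) = 1 + 6·(6^{j+1} − 1)/5 = 1 + (6^{j+2} − 6)/5 = (5 + 6^{j+2} − 6)/5 = (6^{j+2} − 1)/5.
By induction, N(B_k) = (6^{k+1} − 1)/5 for all k ≥ 0.

N(B_k) = (6^{k+1} − 1)/5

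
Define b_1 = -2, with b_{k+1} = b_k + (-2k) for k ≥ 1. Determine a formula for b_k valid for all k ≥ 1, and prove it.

Claim: b_k = -k^2 + k − 2.

Base case: b_1 = -2, and -1^2 + 1 − 2 = -2.
Assume b_m = -m^2 + m − 2.
Then b_{m+1} = b_m + (-2m) = (-m^2 + m − 2) + (-2m) = -m^2 − m − 2,
and -(m+1)^2 + (m+1) − 2 = -m^2 − m − 2.
Hence b_k = -k^2 + k − 2 for every k ≥ 1, by induction.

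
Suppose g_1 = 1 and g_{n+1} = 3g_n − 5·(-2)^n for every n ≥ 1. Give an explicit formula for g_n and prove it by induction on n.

Claim: g_n = 3^n + (-2)^n.

Base case: g_1 = 1, and 3^1 + (-2)^1 = 3 − 2 = 1.
Assume g_j = 3^j + (-2)^j for some j ≥ 1.
Then g_{j+1} = 3g_j − 5·(-2)^j = 3·(3^j + (-2)^j) − 5·(-2)^j = 3^{j+1} + 3·(-2)^j − 5·(-2)^j = 3^{j+1} − 2·(-2)^j = 3^{j+1} + (-2)^{j+1}.
So the formula holds for j+1, and by induction g_n = 3^n + (-2)^n for all n ≥ 1.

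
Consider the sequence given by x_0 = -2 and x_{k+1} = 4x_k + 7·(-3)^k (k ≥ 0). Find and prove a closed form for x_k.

Claim: x_k = -4^k − (-3)^k.

Base case: x_0 = -2, and -4^0 − (-3)^0 = -1 − 1 = -2.
Assume x_r = -4^r − (-3)^r for some r ≥ 0.
Then x_{r+1} = 4x_r + 7·(-3)^r = 4·(-4^r − (-3)^r) + 7·(-3)^r = -4^{r+1} − 4·(-3)^r + 7·(-3)^r = -4^{r+1} + 3·(-3)^r = -4^{r+1} − (-3)^{r+1}.
This completes the inductive step, so x_k = -4^k − (-3)^k for all k ≥ 0.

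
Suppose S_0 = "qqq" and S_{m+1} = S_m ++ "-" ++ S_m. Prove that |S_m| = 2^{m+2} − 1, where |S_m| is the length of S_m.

Base case: |S_0| = 3, and 2^{0+2} − 1 = 3.
Assume |S_k| = 2^{k+2} − 1.
Then |S_{k+1}| = |S_k| + 1 + |S_k| = 2|S_k| + 1 = 2(2^{k+2} − 1) + 1 = 2^{k+3} − 2 + 1 = 2^{k+3} − 1.
By induction, |S_m| = 2^{m+2} − 1 for all m ≥ 0.

|S_m| = 2^{m+2} − 1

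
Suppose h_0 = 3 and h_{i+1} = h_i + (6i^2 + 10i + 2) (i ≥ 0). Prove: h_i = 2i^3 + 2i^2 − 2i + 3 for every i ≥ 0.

Base case: h_0 = 3, and 2·0^3 + 2·0^2 − 2·0 + 3 = 3.
Assume h_r = 2r^3 + 2r^2 − 2r + 3.
Then h_{r+1} = h_r + (6r^2 + 10r + 2) = (2r^3 + 2r^2 − 2r + 3) + (6r^2 + 10r + 2) = 2r^3 + 8r^2 + 8r + 5,
and 2·(r+1)^3 + 2·(r+1)^2 − 2·(r+1) + 3 = 2r^3 + 8r^2 + 8r + 5.
This completes the inductive step, so h_i = 2i^3 + 2i^2 − 2i + 3 for all i ≥ 0.

h_i = 2i^3 + 2i^2 − 2i + 3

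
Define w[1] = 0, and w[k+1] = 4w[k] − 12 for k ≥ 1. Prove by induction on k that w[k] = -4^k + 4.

Base case: w[1] = 0, and -4^1 + 4 = -4 + 4 = 0.
Assume w[r] = -4^r + 4 for some r ≥ 1.
Then w[r+1] = 4w[r] − 12 = 4·(-4^r + 4) − 12 = -4^{r+1} + 16 − 12 = -4^{r+1} + 4.
Hence w[k] = -4^k + 4 for every k ≥ 1, by induction.

w[k] = -4^k + 4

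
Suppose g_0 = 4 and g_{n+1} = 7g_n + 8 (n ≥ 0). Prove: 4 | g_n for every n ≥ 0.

Base case: g_0 = 4 = 4·1, so 4 | g_0.
Assume 4 | g_j, so g_j = 4t for some integer t.
Then g_{j+1} = 7g_j + 8 = 7·(4t) + 8 = 4(7t + 2), so 4 | g_{j+1}.
This completes the inductive step, so 4 | g_n for all n ≥ 0.

4 | g_n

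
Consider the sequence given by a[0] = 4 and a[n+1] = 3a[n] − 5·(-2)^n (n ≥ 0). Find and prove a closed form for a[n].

Claim: a[n] = 3·3^n + (-2)^n.

Base case: a[0] = 4, and 3·3^0 + (-2)^0 = 3 + 1 = 4.
Assume a[j] = 3·3^j + (-2)^j for some j ≥ 0.
Then a[j+1] = 3a[j] − 5·(-2)^j = 3·(3·3^j + (-2)^j) − 5·(-2)^j = 3·3^{j+1} + 3·(-2)^j − 5·(-2)^j = 3·3^{j+1} − 2·(-2)^j = 3·3^{j+1} + (-2)^{j+1}.
So the formula holds for j+1, and by induction a[n] = 3·3^n + (-2)^n for all n ≥ 0.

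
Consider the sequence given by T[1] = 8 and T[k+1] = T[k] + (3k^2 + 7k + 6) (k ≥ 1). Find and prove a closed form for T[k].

Claim: T[k] = k^3 + 2k^2 + 3k + 2.

Base case: T[1] = 8, and 1^3 + 2·1^2 + 3·1 + 2 = 8.
Assume T[m] = m^3 + 2m^2 + 3m + 2.
Then T[m+1] = T[m] + (3m^2 + 7m + 6) = (m^3 + 2m^2 + 3m + 2) + (3m^2 + 7m + 6) = m^3 + 5m^2 + 10m + 8,
and (m+1)^3 + 2·(m+1)^2 + 3·(m+1) + 2 = m^3 + 5m^2 + 10m + 8.
This completes the inductive step, so T[k] = k^3 + 2k^2 + 3k + 2 for all k ≥ 1.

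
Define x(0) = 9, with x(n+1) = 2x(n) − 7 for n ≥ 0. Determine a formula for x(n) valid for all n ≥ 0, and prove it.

Claim: x(n) = 2^{n+1} + 7.

Base case: x(0) = 9, and 2^{0+1} + 7 = 2 + 7 = 9.
Assume x(j) = 2^{j+1} + 7 for some j ≥ 0.
Then x(j+1) = 2x(j) − 7 = 2·(2^{j+1} + 7) − 7 = 2^{j+2} + 14 − 7 = 2^{j+2} + 7.
By induction, x(n) = 2^{n+1} + 7 for all n ≥ 0.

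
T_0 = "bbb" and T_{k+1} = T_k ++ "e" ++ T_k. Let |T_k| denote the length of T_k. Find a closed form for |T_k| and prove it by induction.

Claim: |T_k| = 2^{k+2} − 1.

Base case: |T_0| = 3, and 2^{0+2} − 1 = 3.
Assume |T_m| = 2^{m+2} − 1.
Then |T_{m+1}| = |T_m| + 1 + |T_m| = 2|T_m| + 1 = 2(2^{m+2} − 1) + 1 = 2^{m+3} − 2 + 1 = 2^{m+3} − 1.
Hence |T_k| = 2^{k+2} − 1 for every k ≥ 0, by induction.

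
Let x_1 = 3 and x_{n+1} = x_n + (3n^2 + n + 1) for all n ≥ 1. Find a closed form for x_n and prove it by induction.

Claim: x_n = n^3 − n^2 + n + 2.

Base case: x_1 = 3, and 1^3 − 1^2 + 1 + 2 = 3.
Assume x_r = r^3 − r^2 + r + 2.
Then x_{r+1} = x_r + (3r^2 + r + 1) = (r^3 − r^2 + r + 2) + (3r^2 + r + 1) = r^3 + 2r^2 + 2r + 3,
and (r+1)^3 − (r+1)^2 + (r+1) + 2 = r^3 + 2r^2 + 2r + 3.
This completes the inductive step, so x_n = n^3 − n^2 + n + 2 for all n ≥ 1.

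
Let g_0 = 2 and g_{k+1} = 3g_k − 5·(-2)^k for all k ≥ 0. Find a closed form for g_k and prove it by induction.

Claim: g_k = 3^k + (-2)^k.

Base case: g_0 = 2, and 3^0 + (-2)^0 = 1 + 1 = 2.
Assume g_m = 3^m + (-2)^m for some m ≥ 0.
Then g_{m+1} = 3g_m − 5·(-2)^m = 3·(3^m + (-2)^m) − 5·(-2)^m = 3^{m+1} + 3·(-2)^m − 5·(-2)^m = 3^{m+1} − 2·(-2)^m = 3^{m+1} + (-2)^{m+1}.
By induction, g_k = 3^k + (-2)^k for all k ≥ 0.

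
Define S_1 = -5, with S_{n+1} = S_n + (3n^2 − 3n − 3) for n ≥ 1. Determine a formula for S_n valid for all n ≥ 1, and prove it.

Claim: S_n = n^3 − 3n^2 − n − 2.

Base case: S_1 = -5, and 1^3 − 3·1^2 − 1 − 2 = -5.
Assume S_k = k^3 − 3k^2 − k − 2.
Then S_{k+1} = S_k + (3k^2 − 3k − 3) = (k^3 − 3k^2 − k − 2) + (3k^2 − 3k − 3) = k^3 − 4k − 5,
and (k+1)^3 − 3·(k+1)^2 − (k+1) − 2 = k^3 − 4k − 5.
Hence S_n = n^3 − 3n^2 − n − 2 for every n ≥ 1, by induction.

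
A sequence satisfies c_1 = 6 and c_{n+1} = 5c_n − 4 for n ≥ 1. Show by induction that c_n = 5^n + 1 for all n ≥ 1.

Base case: c_1 = 6, and 5^1 + 1 = 5 + 1 = 6.
Assume c_j = 5^j + 1 for some j ≥ 1.
Then c_{j+1} = 5c_j − 4 = 5·(5^j + 1) − 4 = 5^{j+1} + 5 − 4 = 5^{j+1} + 1.
This completes the inductive step, so c_n = 5^n + 1 for all n ≥ 1.

c_n = 5^n + 1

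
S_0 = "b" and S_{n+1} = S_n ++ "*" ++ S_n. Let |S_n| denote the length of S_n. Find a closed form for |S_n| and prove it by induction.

Claim: |S_n| = 2^{n+1} − 1.

Base case: |S_0| = 1, and 2^{0+1} − 1 = 1.
Assume |S_j| = 2^{j+1} − 1.
Then |S_{j+1}| = |S_j| + 1 + |S_j| = 2|S_j| + 1 = 2(2^{j+1} − 1) + 1 = 2^{j+2} − 2 + 1 = 2^{j+2} − 1.
Hence |S_n| = 2^{n+1} − 1 for every n ≥ 0, by induction.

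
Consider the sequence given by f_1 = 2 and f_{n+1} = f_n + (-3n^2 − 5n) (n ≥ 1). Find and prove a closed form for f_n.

Claim: f_n = -n^3 − n^2 + 2n + 2.

Base case: f_1 = 2, and -1^3 − 1^2 + 2·1 + 2 = 2.
Assume f_r = -r^3 − r^2 + 2r + 2.
Then f_{r+1} = f_r + (-3r^2 − 5r) = (-r^3 − r^2 + 2r + 2) + (-3r^2 − 5r) = -r^3 − 4r^2 − 3r + 2,
and -(r+1)^3 − (r+1)^2 + 2·(r+1) + 2 = -r^3 − 4r^2 − 3r + 2.
By induction, f_n = -n^3 − n^2 + 2n + 2 for all n ≥ 1.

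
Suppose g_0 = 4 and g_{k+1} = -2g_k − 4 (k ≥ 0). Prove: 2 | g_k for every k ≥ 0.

Base case: g_0 = 4 = 2·2, so 2 | g_0.
Assume 2 | g_r, so g_r = 2t for some integer t.
Then g_{r+1} = -2g_r − 4 = -2·(2t) − 4 = 2(-2t − 2), so 2 | g_{r+1}.
This completes the inductive step, so 2 | g_k for all k ≥ 0.

2 | g_k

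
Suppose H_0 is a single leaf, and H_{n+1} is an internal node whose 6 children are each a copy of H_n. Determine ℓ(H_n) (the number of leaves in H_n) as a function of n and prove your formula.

Claim: ℓ(H_n) = 6^n.

Base case: ℓ(H_0) = 1, and 6^0 = 1.
Assume ℓ(H_m) = 6^m.
Then ℓ(H_{m+1}) = 6·ℓ(H_m) = 6·6^m = 6^{m+1}.
By induction, ℓ(H_n) = 6^n for all n ≥ 0.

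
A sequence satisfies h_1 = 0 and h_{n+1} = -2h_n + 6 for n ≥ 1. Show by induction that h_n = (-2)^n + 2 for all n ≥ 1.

Base case: h_1 = 0, and (-2)^1 + 2 = -2 + 2 = 0.
Assume h_m = (-2)^m + 2 for some m ≥ 1.
Then h_{m+1} = -2h_m + 6 = -2·((-2)^m + 2) + 6 = -2·(-2)^m − 4 + 6 = (-2)^{m+1} + 2.
This completes the inductive step, so h_n = (-2)^n + 2 for all n ≥ 1.

h_n = (-2)^n + 2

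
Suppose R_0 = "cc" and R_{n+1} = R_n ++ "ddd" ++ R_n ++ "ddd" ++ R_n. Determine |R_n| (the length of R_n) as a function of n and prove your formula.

Claim: |R_n| = 5·3^n − 3.

Base case: |R_0| = 2, and 5·3^0 − 3 = 2.
Assume |R_m| = 5·3^m − 3.
Then |R_{m+1}| = 3|R_m| + 6 = 3(5·3^m − 3) + 6 = 5·3^{m+1} − 9 + 6 = 5·3^{m+1} − 3.
By induction, |R_n| = 5·3^n − 3 for all n ≥ 0.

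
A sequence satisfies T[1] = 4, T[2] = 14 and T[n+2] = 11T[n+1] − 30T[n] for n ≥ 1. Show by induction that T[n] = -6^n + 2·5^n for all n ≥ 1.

Base cases: T[1] = 4 and -6^1 + 2·5^1 = 4; T[2] = 14 and -6^2 + 2·5^2 = 14.
Assume T[j] = -6^j + 2·5^j for all 1 ≤ j ≤ k, where k ≥ 2.
Then T[k+1] = 11T[k] − 30T[k−1] = 11·(-6^k + 2·5^k) − 30·(-6^{k−1} + 2·5^{k−1}) = -(11·6 − 30)6^{k−1} + 2·(11·5 − 30)5^{k−1} = -36·6^{k−1} + 50·5^{k−1} = -6^{k+1} + 2·5^{k+1}.
This completes the inductive step, so T[n] = -6^n + 2·5^n for all n ≥ 1.

T[n] = -6^n + 2·5^n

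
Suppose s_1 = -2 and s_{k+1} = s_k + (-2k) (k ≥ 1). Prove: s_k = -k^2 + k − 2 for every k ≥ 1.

Base case: s_1 = -2, and -1^2 + 1 − 2 = -2.
Assume s_j = -j^2 + j − 2.
Then s_{j+1} = s_j + (-2j) = (-j^2 + j − 2) + (-2j) = -j^2 − j − 2,
and -(j+1)^2 + (j+1) − 2 = -j^2 − j − 2.
Hence s_k = -k^2 + k − 2 for every k ≥ 1, by induction.

s_k = -k^2 + k − 2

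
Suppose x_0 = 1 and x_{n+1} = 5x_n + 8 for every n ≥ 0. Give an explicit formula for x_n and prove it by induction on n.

Claim: x_n = 3·5^n − 2.

Base case: x_0 = 1, and 3·5^0 − 2 = 3 − 2 = 1.
Assume x_j = 3·5^j − 2 for some j ≥ 0.
Then x_{j+1} = 5x_j + 8 = 5·(3·5^j − 2) + 8 = 15·5^j − 10 + 8 = 3·5^{j+1} − 2.
So the formula holds for j+1, and by induction x_n = 3·5^n − 2 for all n ≥ 0.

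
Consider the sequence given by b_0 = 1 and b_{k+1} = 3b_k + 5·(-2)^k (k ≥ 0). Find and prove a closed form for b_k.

Claim: b_k = 2·3^k − (-2)^k.

Base case: b_0 = 1, and 2·3^0 − (-2)^0 = 2 − 1 = 1.
Assume b_j = 2·3^j − (-2)^j for some j ≥ 0.
Then b_{j+1} = 3b_j + 5·(-2)^j = 3·(2·3^j − (-2)^j) + 5·(-2)^j = 2·3^{j+1} − 3·(-2)^j + 5·(-2)^j = 2·3^{j+1} + 2·(-2)^j = 2·3^{j+1} − (-2)^{j+1}.
This completes the inductive step, so b_k = 2·3^k − (-2)^k for all k ≥ 0.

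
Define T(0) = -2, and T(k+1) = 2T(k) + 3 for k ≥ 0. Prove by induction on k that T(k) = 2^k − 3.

Base case: T(0) = -2, and 2^0 − 3 = 1 − 3 = -2.
Assume T(m) = 2^m − 3 for some m ≥ 0.
Then T(m+1) = 2T(m) + 3 = 2·(2^m − 3) + 3 = 2^{m+1} − 6 + 3 = 2^{m+1} − 3.
This completes the inductive step, so T(k) = 2^k − 3 for all k ≥ 0.

T(k) = 2^k − 3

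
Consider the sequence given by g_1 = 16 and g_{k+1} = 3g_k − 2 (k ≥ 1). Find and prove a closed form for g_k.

Claim: g_k = 5·3^k + 1.

Base case: g_1 = 16, and 5·3^1 + 1 = 15 + 1 = 16.
Assume g_m = 5·3^m + 1 for some m ≥ 1.
Then g_{m+1} = 3g_m − 2 = 3·(5·3^m + 1) − 2 = 15·3^m + 3 − 2 = 5·3^{m+1} + 1.
Hence g_k = 5·3^k + 1 for every k ≥ 1, by induction.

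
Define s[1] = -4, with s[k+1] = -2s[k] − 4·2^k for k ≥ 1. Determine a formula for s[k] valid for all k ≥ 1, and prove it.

Claim: s[k] = (-2)^k − 2^k.

Base case: s[1] = -4, and (-2)^1 − 2^1 = -2 − 2 = -4.
Assume s[r] = (-2)^r − 2^r for some r ≥ 1.
Then s[r+1] = -2s[r] − 4·2^r = -2·((-2)^r − 2^r) − 4·2^r = (-2)^{r+1} + 2·2^r − 4·2^r = (-2)^{r+1} − 2·2^r = (-2)^{r+1} − 2^{r+1}.
So the formula holds for r+1, and by induction s[k] = (-2)^k − 2^k for all k ≥ 1.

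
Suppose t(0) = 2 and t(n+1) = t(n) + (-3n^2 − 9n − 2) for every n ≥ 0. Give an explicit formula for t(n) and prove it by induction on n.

Claim: t(n) = -n^3 − 3n^2 + 2n + 2.

Base case: t(0) = 2, and -0^3 − 3·0^2 + 2·0 + 2 = 2.
Assume t(r) = -r^3 − 3r^2 + 2r + 2.
Then t(r+1) = t(r) + (-3r^2 − 9r − 2) = (-r^3 − 3r^2 + 2r + 2) + (-3r^2 − 9r − 2) = -r^3 − 6r^2 − 7r,
and -(r+1)^3 − 3·(r+1)^2 + 2·(r+1) + 2 = -r^3 − 6r^2 − 7r.
By induction, t(n) = -n^3 − 3n^2 + 2n + 2 for all n ≥ 0.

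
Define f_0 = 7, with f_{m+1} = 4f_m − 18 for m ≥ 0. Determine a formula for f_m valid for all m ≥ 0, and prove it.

Claim: f_m = 4^m + 6.

Base case: f_0 = 7, and 4^0 + 6 = 1 + 6 = 7.
Assume f_j = 4^j + 6 for some j ≥ 0.
Then f_{j+1} = 4f_j − 18 = 4·(4^j + 6) − 18 = 4^{j+1} + 24 − 18 = 4^{j+1} + 6.
So the formula holds for j+1, and by induction f_m = 4^m + 6 for all m ≥ 0.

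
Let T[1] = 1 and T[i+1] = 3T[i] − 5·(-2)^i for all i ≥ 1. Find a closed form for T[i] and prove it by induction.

Claim: T[i] = 3^i + (-2)^i.

Base case: T[1] = 1, and 3^1 + (-2)^1 = 3 − 2 = 1.
Assume T[k] = 3^k + (-2)^k for some k ≥ 1.
Then T[k+1] = 3T[k] − 5·(-2)^k = 3·(3^k + (-2)^k) − 5·(-2)^k = 3^{k+1} + 3·(-2)^k − 5·(-2)^k = 3^{k+1} − 2·(-2)^k = 3^{k+1} + (-2)^{k+1}.
So the formula holds for k+1, and by induction T[i] = 3^i + (-2)^i for all i ≥ 1.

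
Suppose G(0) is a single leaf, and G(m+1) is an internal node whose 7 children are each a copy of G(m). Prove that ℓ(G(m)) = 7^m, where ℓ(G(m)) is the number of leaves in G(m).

Base case: ℓ(G(0)) = 1, and 7^0 = 1.
Assume ℓ(G(j)) = 7^j.
Then ℓ(G(j+1)) = 7·ℓ(G(j)) = 7·7^j = 7^{j+1}.
This completes the inductive step, so ℓ(G(m)) = 7^m for all m ≥ 0.

ℓ(G(m)) = 7^m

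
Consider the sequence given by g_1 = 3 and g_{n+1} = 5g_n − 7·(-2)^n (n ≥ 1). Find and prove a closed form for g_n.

Claim: g_n = 5^n + (-2)^n.

Base case: g_1 = 3, and 5^1 + (-2)^1 = 5 − 2 = 3.
Assume g_m = 5^m + (-2)^m for some m ≥ 1.
Then g_{m+1} = 5g_m − 7·(-2)^m = 5·(5^m + (-2)^m) − 7·(-2)^m = 5^{m+1} + 5·(-2)^m − 7·(-2)^m = 5^{m+1} − 2·(-2)^m = 5^{m+1} + (-2)^{m+1}.
So the formula holds for m+1, and by induction g_n = 5^n + (-2)^n for all n ≥ 1.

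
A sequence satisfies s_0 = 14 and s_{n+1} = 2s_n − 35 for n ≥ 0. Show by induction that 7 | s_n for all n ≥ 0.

Base case: s_0 = 14 = 7·2, so 7 | s_0.
Assume 7 | s_r, so s_r = 7t for some integer t.
Then s_{r+1} = 2s_r − 35 = 2·(7t) − 35 = 7(2t − 5), so 7 | s_{r+1}.
By induction, 7 | s_n for all n ≥ 0.

7 | s_n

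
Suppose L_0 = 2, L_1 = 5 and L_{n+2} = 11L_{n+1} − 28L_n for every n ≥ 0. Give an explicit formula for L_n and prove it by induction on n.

Claim: L_n = 3·4^n − 7^n.

Base cases: L_0 = 2 and 3·4^0 − 7^0 = 2; L_1 = 5 and 3·4^1 − 7^1 = 5.
Assume L_j = 3·4^j − 7^j for all 0 ≤ j ≤ k, where k ≥ 1.
Then L_{k+1} = 11L_k − 28L_{k−1} = 11·(3·4^k − 7^k) − 28·(3·4^{k−1} − 7^{k−1}) = 3·(11·4 − 28)4^{k−1} − (11·7 − 28)7^{k−1} = 48·4^{k−1} − 49·7^{k−1} = 3·4^{k+1} − 7^{k+1}.
By strong induction, L_n = 3·4^n − 7^n for all n ≥ 0.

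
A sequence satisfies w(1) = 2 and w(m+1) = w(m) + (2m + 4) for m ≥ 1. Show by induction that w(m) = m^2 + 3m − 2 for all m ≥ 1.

Base case: w(1) = 2, and 1^2 + 3·1 − 2 = 2.
Assume w(r) = r^2 + 3r − 2.
Then w(r+1) = w(r) + (2r + 4) = (r^2 + 3r − 2) + (2r + 4) = r^2 + 5r + 2,
and (r+1)^2 + 3·(r+1) − 2 = r^2 + 5r + 2.
By induction, w(m) = m^2 + 3m − 2 for all m ≥ 1.

w(m) = m^2 + 3m − 2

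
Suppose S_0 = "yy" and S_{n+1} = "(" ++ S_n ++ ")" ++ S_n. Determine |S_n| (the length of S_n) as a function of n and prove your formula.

Claim: |S_n| = 2^{n+2} − 2.

Base case: |S_0| = 2, and 2^{0+2} − 2 = 2.
Assume |S_k| = 2^{k+2} − 2.
Then |S_{k+1}| = 1 + |S_k| + 1 + |S_k| = 2|S_k| + 2 = 2(2^{k+2} − 2) + 2 = 2^{k+3} − 4 + 2 = 2^{k+3} − 2.
So the formula holds for k+1, and by induction |S_n| = 2^{n+2} − 2 for all n ≥ 0.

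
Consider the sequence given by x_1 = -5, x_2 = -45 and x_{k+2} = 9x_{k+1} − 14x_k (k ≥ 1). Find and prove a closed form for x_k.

Claim: x_k = 2^k − 7^k.

Base cases: x_1 = -5 and 2^1 − 7^1 = -5; x_2 = -45 and 2^2 − 7^2 = -45.
Assume x_j = 2^j − 7^j for all 1 ≤ j ≤ r, where r ≥ 2.
Then x_{r+1} = 9x_r − 14x_{r−1} = 9·(2^r − 7^r) − 14·(2^{r−1} − 7^{r−1}) = (9·2 − 14)2^{r−1} − (9·7 − 14)7^{r−1} = 4·2^{r−1} − 49·7^{r−1} = 2^{r+1} − 7^{r+1}.
This completes the inductive step, so x_k = 2^k − 7^k for all k ≥ 1.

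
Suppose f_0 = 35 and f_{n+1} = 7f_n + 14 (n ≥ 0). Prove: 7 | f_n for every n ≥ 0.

Base case: f_0 = 35 = 7·5, so 7 | f_0.
Assume 7 | f_r, so f_r = 7t for some integer t.
Then f_{r+1} = 7f_r + 14 = 7·(7t) + 14 = 7(7t + 2), so 7 | f_{r+1}.
Hence 7 | f_n for every n ≥ 0, by induction.

7 | f_n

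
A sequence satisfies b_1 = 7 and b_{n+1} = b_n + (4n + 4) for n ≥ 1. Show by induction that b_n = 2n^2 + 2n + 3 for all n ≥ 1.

Base case: b_1 = 7, and 2·1^2 + 2·1 + 3 = 7.
Assume b_r = 2r^2 + 2r + 3.
Then b_{r+1} = b_r + (4r + 4) = (2r^2 + 2r + 3) + (4r + 4) = 2r^2 + 6r + 7,
and 2·(r+1)^2 + 2·(r+1) + 3 = 2r^2 + 6r + 7.
This completes the inductive step, so b_n = 2n^2 + 2n + 3 for all n ≥ 1.

b_n = 2n^2 + 2n + 3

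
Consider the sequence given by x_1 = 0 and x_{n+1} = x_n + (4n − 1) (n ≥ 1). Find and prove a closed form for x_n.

Claim: x_n = 2n^2 − 3n + 1.

Base case: x_1 = 0, and 2·1^2 − 3·1 + 1 = 0.
Assume x_m = 2m^2 − 3m + 1.
Then x_{m+1} = x_m + (4m − 1) = (2m^2 − 3m + 1) + (4m − 1) = 2m^2 + m,
and 2·(m+1)^2 − 3·(m+1) + 1 = 2m^2 + m.
Hence x_n = 2n^2 − 3n + 1 for every n ≥ 1, by induction.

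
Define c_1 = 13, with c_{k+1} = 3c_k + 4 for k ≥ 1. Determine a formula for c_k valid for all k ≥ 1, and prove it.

Claim: c_k = 5·3^k − 2.

Base case: c_1 = 13, and 5·3^1 − 2 = 15 − 2 = 13.
Assume c_r = 5·3^r − 2 for some r ≥ 1.
Then c_{r+1} = 3c_r + 4 = 3·(5·3^r − 2) + 4 = 15·3^r − 6 + 4 = 5·3^{r+1} − 2.
Hence c_k = 5·3^k − 2 for every k ≥ 1, by induction.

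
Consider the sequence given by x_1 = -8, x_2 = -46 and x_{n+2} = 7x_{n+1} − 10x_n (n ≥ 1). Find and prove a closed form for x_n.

Claim: x_n = 2^n − 2·5^n.

Base cases: x_1 = -8 and 2^1 − 2·5^1 = -8; x_2 = -46 and 2^2 − 2·5^2 = -46.
Assume x_j = 2^j − 2·5^j for all 1 ≤ j ≤ m, where m ≥ 2.
Then x_{m+1} = 7x_m − 10x_{m−1} = 7·(2^m − 2·5^m) − 10·(2^{m−1} − 2·5^{m−1}) = (7·2 − 10)2^{m−1} − 2·(7·5 − 10)5^{m−1} = 4·2^{m−1} − 50·5^{m−1} = 2^{m+1} − 2·5^{m+1}.
So the formula holds for m+1, and by strong induction x_n = 2^n − 2·5^n for all n ≥ 1.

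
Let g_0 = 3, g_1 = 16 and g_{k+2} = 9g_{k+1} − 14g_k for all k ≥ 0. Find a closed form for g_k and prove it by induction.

Claim: g_k = 2^k + 2·7^k.

Base cases: g_0 = 3 and 2^0 + 2·7^0 = 3; g_1 = 16 and 2^1 + 2·7^1 = 16.
Assume g_i = 2^i + 2·7^i for all 0 ≤ i ≤ j, where j ≥ 1.
Then g_{j+1} = 9g_j − 14g_{j−1} = 9·(2^j + 2·7^j) − 14·(2^{j−1} + 2·7^{j−1}) = (9·2 − 14)2^{j−1} + 2·(9·7 − 14)7^{j−1} = 4·2^{j−1} + 98·7^{j−1} = 2^{j+1} + 2·7^{j+1}.
This completes the inductive step, so g_k = 2^k + 2·7^k for all k ≥ 0.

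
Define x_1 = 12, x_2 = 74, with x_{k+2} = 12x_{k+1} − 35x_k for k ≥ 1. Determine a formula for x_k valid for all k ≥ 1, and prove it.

Claim: x_k = 7^k + 5^k.

Base cases: x_1 = 12 and 7^1 + 5^1 = 12; x_2 = 74 and 7^2 + 5^2 = 74.
Assume x_j = 7^j + 5^j for all 1 ≤ j ≤ m, where m ≥ 2.
Then x_{m+1} = 12x_m − 35x_{m−1} = 12·(7^m + 5^m) − 35·(7^{m−1} + 5^{m−1}) = (12·7 − 35)7^{m−1} + (12·5 − 35)5^{m−1} = 49·7^{m−1} + 25·5^{m−1} = 7^{m+1} + 5^{m+1}.
This completes the inductive step, so x_k = 7^k + 5^k for all k ≥ 1.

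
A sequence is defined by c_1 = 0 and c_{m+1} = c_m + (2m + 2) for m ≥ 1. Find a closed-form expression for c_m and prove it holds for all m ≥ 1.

Claim: c_m = m^2 + m − 2.

Base case: c_1 = 0, and 1^2 + 1 − 2 = 0.
Assume c_r = r^2 + r − 2.
Then c_{r+1} = c_r + (2r + 2) = (r^2 + r − 2) + (2r + 2) = r^2 + 3r,
and (r+1)^2 + (r+1) − 2 = r^2 + 3r.
Hence c_m = m^2 + m − 2 for every m ≥ 1, by induction.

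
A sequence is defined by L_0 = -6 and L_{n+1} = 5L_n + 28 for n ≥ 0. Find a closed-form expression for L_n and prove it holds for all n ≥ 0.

Claim: L_n = 5^n − 7.

Base case: L_0 = -6, and 5^0 − 7 = 1 − 7 = -6.
Assume L_r = 5^r − 7 for some r ≥ 0.
Then L_{r+1} = 5L_r + 28 = 5·(5^r − 7) + 28 = 5^{r+1} − 35 + 28 = 5^{r+1} − 7.
By induction, L_n = 5^n − 7 for all n ≥ 0.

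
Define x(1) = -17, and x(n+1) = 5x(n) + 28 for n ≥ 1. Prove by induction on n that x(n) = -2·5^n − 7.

Base case: x(1) = -17, and -2·5^1 − 7 = -10 − 7 = -17.
Assume x(k) = -2·5^k − 7 for some k ≥ 1.
Then x(k+1) = 5x(k) + 28 = 5·(-2·5^k − 7) + 28 = -10·5^k − 35 + 28 = -2·5^{k+1} − 7.
So the formula holds for k+1, and by induction x(n) = -2·5^n − 7 for all n ≥ 1.

x(n) = -2·5^n − 7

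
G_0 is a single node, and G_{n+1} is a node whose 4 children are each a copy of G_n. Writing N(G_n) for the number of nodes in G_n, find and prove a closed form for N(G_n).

Claim: N(G_n) = (4^{n+1} − 1)/3.

Base case: N(G_0) = 1, and (4^{0+1} − 1)/3 = 1.
Assume N(G_j) = (4^{j+1} − 1)/3.
Then N(G_{j+1}) = 1 + 4N(G_j) = 1 + 4·(4^{j+1} − 1)/3 = 1 + (4^{j+2} − 4)/3 = (3 + 4^{j+2} − 4)/3 = (4^{j+2} − 1)/3.
This completes the inductive step, so N(G_n) = (4^{n+1} − 1)/3 for all n ≥ 0.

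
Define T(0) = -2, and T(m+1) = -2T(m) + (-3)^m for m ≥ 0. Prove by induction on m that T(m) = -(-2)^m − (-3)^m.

Base case: T(0) = -2, and -(-2)^0 − (-3)^0 = -1 − 1 = -2.
Assume T(k) = -(-2)^k − (-3)^k for some k ≥ 0.
Then T(k+1) = -2T(k) + (-3)^k = -2·(-(-2)^k − (-3)^k) + (-3)^k = -(-2)^{k+1} + 2·(-3)^k + (-3)^k = -(-2)^{k+1} + 3·(-3)^k = -(-2)^{k+1} − (-3)^{k+1}.
So the formula holds for k+1, and by induction T(m) = -(-2)^m − (-3)^m for all m ≥ 0.

T(m) = -(-2)^m − (-3)^m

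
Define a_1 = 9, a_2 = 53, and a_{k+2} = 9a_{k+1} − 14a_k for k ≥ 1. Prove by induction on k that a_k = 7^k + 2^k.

Base cases: a_1 = 9 and 7^1 + 2^1 = 9; a_2 = 53 and 7^2 + 2^2 = 53.
Assume a_j = 7^j + 2^j for all 1 ≤ j ≤ r, where r ≥ 2.
Then a_{r+1} = 9a_r − 14a_{r−1} = 9·(7^r + 2^r) − 14·(7^{r−1} + 2^{r−1}) = (9·7 − 14)7^{r−1} + (9·2 − 14)2^{r−1} = 49·7^{r−1} + 4·2^{r−1} = 7^{r+1} + 2^{r+1}.
So the formula holds for r+1, and by strong induction a_k = 7^k + 2^k for all k ≥ 1.

a_k = 7^k + 2^k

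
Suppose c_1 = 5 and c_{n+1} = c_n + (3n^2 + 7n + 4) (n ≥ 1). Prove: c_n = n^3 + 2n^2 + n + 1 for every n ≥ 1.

Base case: c_1 = 5, and 1^3 + 2·1^2 + 1 + 1 = 5.
Assume c_k = k^3 + 2k^2 + k + 1.
Then c_{k+1} = c_k + (3k^2 + 7k + 4) = (k^3 + 2k^2 + k + 1) + (3k^2 + 7k + 4) = k^3 + 5k^2 + 8k + 5,
and (k+1)^3 + 2·(k+1)^2 + (k+1) + 1 = k^3 + 5k^2 + 8k + 5.
By induction, c_n = n^3 + 2n^2 + n + 1 for all n ≥ 1.

c_n = n^3 + 2n^2 + n + 1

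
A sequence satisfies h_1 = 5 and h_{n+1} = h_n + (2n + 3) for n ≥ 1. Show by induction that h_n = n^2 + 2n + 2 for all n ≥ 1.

Base case: h_1 = 5, and 1^2 + 2·1 + 2 = 5.
Assume h_k = k^2 + 2k + 2.
Then h_{k+1} = h_k + (2k + 3) = (k^2 + 2k + 2) + (2k + 3) = k^2 + 4k + 5,
and (k+1)^2 + 2·(k+1) + 2 = k^2 + 4k + 5.
Hence h_n = n^2 + 2n + 2 for every n ≥ 1, by induction.

h_n = n^2 + 2n + 2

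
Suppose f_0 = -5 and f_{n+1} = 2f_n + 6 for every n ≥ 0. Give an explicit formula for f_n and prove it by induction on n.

Claim: f_n = 2^n − 6.

Base case: f_0 = -5, and 2^0 − 6 = 1 − 6 = -5.
Assume f_r = 2^r − 6 for some r ≥ 0.
Then f_{r+1} = 2f_r + 6 = 2·(2^r − 6) + 6 = 2^{r+1} − 12 + 6 = 2^{r+1} − 6.
Hence f_n = 2^n − 6 for every n ≥ 0, by induction.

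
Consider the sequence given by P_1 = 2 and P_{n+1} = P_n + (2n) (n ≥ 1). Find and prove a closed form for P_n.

Claim: P_n = n^2 − n + 2.

Base case: P_1 = 2, and 1^2 − 1 + 2 = 2.
Assume P_m = m^2 − m + 2.
Then P_{m+1} = P_m + (2m) = (m^2 − m + 2) + (2m) = m^2 + m + 2,
and (m+1)^2 − (m+1) + 2 = m^2 + m + 2.
By induction, P_n = n^2 − n + 2 for all n ≥ 1.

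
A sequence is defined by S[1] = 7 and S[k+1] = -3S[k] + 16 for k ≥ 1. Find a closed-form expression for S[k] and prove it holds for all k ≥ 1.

Claim: S[k] = -(-3)^k + 4.

Base case: S[1] = 7, and -(-3)^1 + 4 = 3 + 4 = 7.
Assume S[j] = -(-3)^j + 4 for some j ≥ 1.
Then S[j+1] = -3S[j] + 16 = -3·(-(-3)^j + 4) + 16 = 3·(-3)^j − 12 + 16 = -(-3)^{j+1} + 4.
This completes the inductive step, so S[k] = -(-3)^k + 4 for all k ≥ 1.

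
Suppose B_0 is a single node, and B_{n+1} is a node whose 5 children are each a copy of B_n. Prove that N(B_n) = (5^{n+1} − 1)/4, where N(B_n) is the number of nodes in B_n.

Base case: N(B_0) = 1, and (5^{0+1} − 1)/4 = 1.
Assume N(B_r) = (5^{r+1} − 1)/4.
Then N(B_{r+1}) = 1 + 5N(B_r) = 1 + 5·(5^{r+1} − 1)/4 = 1 + (5^{r+2} − 5)/4 = (4 + 5^{r+2} − 5)/4 = (5^{r+2} − 1)/4.
This completes the inductive step, so N(B_n) = (5^{n+1} − 1)/4 for all n ≥ 0.

N(B_n) = (5^{n+1} − 1)/4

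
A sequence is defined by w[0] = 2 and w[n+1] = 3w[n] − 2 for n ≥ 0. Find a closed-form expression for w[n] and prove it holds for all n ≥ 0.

Claim: w[n] = 3^n + 1.

Base case: w[0] = 2, and 3^0 + 1 = 1 + 1 = 2.
Assume w[j] = 3^j + 1 for some j ≥ 0.
Then w[j+1] = 3w[j] − 2 = 3·(3^j + 1) − 2 = 3^{j+1} + 3 − 2 = 3^{j+1} + 1.
By induction, w[n] = 3^n + 1 for all n ≥ 0.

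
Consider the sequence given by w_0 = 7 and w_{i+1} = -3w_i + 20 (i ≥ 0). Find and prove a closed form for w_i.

Claim: w_i = 2·(-3)^i + 5.

Base case: w_0 = 7, and 2·(-3)^0 + 5 = 2 + 5 = 7.
Assume w_r = 2·(-3)^r + 5 for some r ≥ 0.
Then w_{r+1} = -3w_r + 20 = -3·(2·(-3)^r + 5) + 20 = -6·(-3)^r − 15 + 20 = 2·(-3)^{r+1} + 5.
Hence w_i = 2·(-3)^i + 5 for every i ≥ 0, by induction.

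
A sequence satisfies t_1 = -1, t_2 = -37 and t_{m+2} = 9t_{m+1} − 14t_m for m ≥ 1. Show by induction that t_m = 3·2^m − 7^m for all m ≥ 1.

Base cases: t_1 = -1 and 3·2^1 − 7^1 = -1; t_2 = -37 and 3·2^2 − 7^2 = -37.
Assume t_i = 3·2^i − 7^i for all 1 ≤ i ≤ j, where j ≥ 2.
Then t_{j+1} = 9t_j − 14t_{j−1} = 9·(3·2^j − 7^j) − 14·(3·2^{j−1} − 7^{j−1}) = 3·(9·2 − 14)2^{j−1} − (9·7 − 14)7^{j−1} = 12·2^{j−1} − 49·7^{j−1} = 3·2^{j+1} − 7^{j+1}.
This completes the inductive step, so t_m = 3·2^m − 7^m for all m ≥ 1.

t_m = 3·2^m − 7^m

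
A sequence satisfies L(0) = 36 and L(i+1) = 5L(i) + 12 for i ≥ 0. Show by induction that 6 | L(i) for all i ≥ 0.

Base case: L(0) = 36 = 6·6, so 6 | L(0).
Assume 6 | L(r), so L(r) = 6t for some integer t.
Then L(r+1) = 5L(r) + 12 = 5·(6t) + 12 = 6(5t + 2), so 6 | L(r+1).
This completes the inductive step, so 6 | L(i) for all i ≥ 0.

6 | L(i)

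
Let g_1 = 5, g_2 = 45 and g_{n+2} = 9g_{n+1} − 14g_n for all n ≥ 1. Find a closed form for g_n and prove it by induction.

Claim: g_n = -2^n + 7^n.

Base cases: g_1 = 5 and -2^1 + 7^1 = 5; g_2 = 45 and -2^2 + 7^2 = 45.
Assume g_j = -2^j + 7^j for all 1 ≤ j ≤ k, where k ≥ 2.
Then g_{k+1} = 9g_k − 14g_{k−1} = 9·(-2^k + 7^k) − 14·(-2^{k−1} + 7^{k−1}) = -(9·2 − 14)2^{k−1} + (9·7 − 14)7^{k−1} = -4·2^{k−1} + 49·7^{k−1} = -2^{k+1} + 7^{k+1}.
This completes the inductive step, so g_n = -2^n + 7^n for all n ≥ 1.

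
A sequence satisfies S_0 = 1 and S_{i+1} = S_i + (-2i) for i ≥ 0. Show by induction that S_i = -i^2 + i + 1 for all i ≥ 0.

Base case: S_0 = 1, and -0^2 + 0 + 1 = 1.
Assume S_r = -r^2 + r + 1.
Then S_{r+1} = S_r + (-2r) = (-r^2 + r + 1) + (-2r) = -r^2 − r + 1,
and -(r+1)^2 + (r+1) + 1 = -r^2 − r + 1.
This completes the inductive step, so S_i = -i^2 + i + 1 for all i ≥ 0.

S_i = -i^2 + i + 1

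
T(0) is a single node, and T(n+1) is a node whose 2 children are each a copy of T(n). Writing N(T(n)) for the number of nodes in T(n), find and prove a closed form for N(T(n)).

Claim: N(T(n)) = 2^{n+1} − 1.

Base case: N(T(0)) = 1, and 2^{0+1} − 1 = 1.
Assume N(T(r)) = 2^{r+1} − 1.
Then N(T(r+1)) = 1 + 2N(T(r)) = 1 + 2(2^{r+1} − 1) = 2^{r+2} − 2 + 1 = 2^{r+2} − 1.
So the formula holds for r+1, and by induction N(T(n)) = 2^{n+1} − 1 for all n ≥ 0.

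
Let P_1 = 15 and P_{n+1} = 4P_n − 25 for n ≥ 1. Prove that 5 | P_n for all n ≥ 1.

Base case: P_1 = 15 = 5·3, so 5 | P_1.
Assume 5 | P_k, so P_k = 5t for some integer t.
Then P_{k+1} = 4P_k − 25 = 4·(5t) − 25 = 5(4t − 5), so 5 | P_{k+1}.
This completes the inductive step, so 5 | P_n for all n ≥ 1.

5 | P_n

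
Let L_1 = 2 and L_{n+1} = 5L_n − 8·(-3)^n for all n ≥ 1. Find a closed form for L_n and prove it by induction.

Claim: L_n = 5^n + (-3)^n.

Base case: L_1 = 2, and 5^1 + (-3)^1 = 5 − 3 = 2.
Assume L_j = 5^j + (-3)^j for some j ≥ 1.
Then L_{j+1} = 5L_j − 8·(-3)^j = 5·(5^j + (-3)^j) − 8·(-3)^j = 5^{j+1} + 5·(-3)^j − 8·(-3)^j = 5^{j+1} − 3·(-3)^j = 5^{j+1} + (-3)^{j+1}.
By induction, L_n = 5^n + (-3)^n for all n ≥ 1.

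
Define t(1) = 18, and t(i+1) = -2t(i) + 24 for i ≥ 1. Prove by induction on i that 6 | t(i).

Base case: t(1) = 18 = 6·3, so 6 | t(1).
Assume 6 | t(k), so t(k) = 6s for some integer s.
Then t(k+1) = -2t(k) + 24 = -2·(6s) + 24 = 6(-2s + 4), so 6 | t(k+1).
So the property holds for k+1, and by induction 6 | t(i) for all i ≥ 1.

6 | t(i)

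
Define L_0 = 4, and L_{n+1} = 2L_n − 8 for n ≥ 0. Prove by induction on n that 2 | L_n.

Base case: L_0 = 4 = 2·2, so 2 | L_0.
Assume 2 | L_r, so L_r = 2t for some integer t.
Then L_{r+1} = 2L_r − 8 = 2·(2t) − 8 = 2(2t − 4), so 2 | L_{r+1}.
Hence 2 | L_n for every n ≥ 0, by induction.

2 | L_n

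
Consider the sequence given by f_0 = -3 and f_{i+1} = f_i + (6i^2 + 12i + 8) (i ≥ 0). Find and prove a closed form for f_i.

Claim: f_i = 2i^3 + 3i^2 + 3i − 3.

Base case: f_0 = -3, and 2·0^3 + 3·0^2 + 3·0 − 3 = -3.
Assume f_j = 2j^3 + 3j^2 + 3j − 3.
Then f_{j+1} = f_j + (6j^2 + 12j + 8) = (2j^3 + 3j^2 + 3j − 3) + (6j^2 + 12j + 8) = 2j^3 + 9j^2 + 15j + 5,
and 2·(j+1)^3 + 3·(j+1)^2 + 3·(j+1) − 3 = 2j^3 + 9j^2 + 15j + 5.
Hence f_i = 2i^3 + 3i^2 + 3i − 3 for every i ≥ 0, by induction.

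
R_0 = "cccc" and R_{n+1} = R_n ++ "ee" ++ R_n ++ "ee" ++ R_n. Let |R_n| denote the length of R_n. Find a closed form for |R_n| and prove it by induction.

Claim: |R_n| = 6·3^n − 2.

Base case: |R_0| = 4, and 6·3^0 − 2 = 4.
Assume |R_j| = 6·3^j − 2.
Then |R_{j+1}| = 3|R_j| + 4 = 3(6·3^j − 2) + 4 = 6·3^{j+1} − 6 + 4 = 6·3^{j+1} − 2.
Hence |R_n| = 6·3^n − 2 for every n ≥ 0, by induction.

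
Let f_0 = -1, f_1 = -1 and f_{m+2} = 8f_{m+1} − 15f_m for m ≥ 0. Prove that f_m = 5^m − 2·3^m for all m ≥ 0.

Base cases: f_0 = -1 and 5^0 − 2·3^0 = -1; f_1 = -1 and 5^1 − 2·3^1 = -1.
Assume f_i = 5^i − 2·3^i for all 0 ≤ i ≤ j, where j ≥ 1.
Then f_{j+1} = 8f_j − 15f_{j−1} = 8·(5^j − 2·3^j) − 15·(5^{j−1} − 2·3^{j−1}) = (8·5 − 15)5^{j−1} − 2·(8·3 − 15)3^{j−1} = 25·5^{j−1} − 18·3^{j−1} = 5^{j+1} − 2·3^{j+1}.
Hence f_m = 5^m − 2·3^m for every m ≥ 0, by strong induction.

f_m = 5^m − 2·3^m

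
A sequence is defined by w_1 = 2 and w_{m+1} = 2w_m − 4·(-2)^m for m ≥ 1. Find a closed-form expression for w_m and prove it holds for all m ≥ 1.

Claim: w_m = 2·2^m + (-2)^m.

Base case: w_1 = 2, and 2·2^1 + (-2)^1 = 4 − 2 = 2.
Assume w_r = 2·2^r + (-2)^r for some r ≥ 1.
Then w_{r+1} = 2w_r − 4·(-2)^r = 2·(2·2^r + (-2)^r) − 4·(-2)^r = 2·2^{r+1} + 2·(-2)^r − 4·(-2)^r = 2·2^{r+1} − 2·(-2)^r = 2·2^{r+1} + (-2)^{r+1}.
So the formula holds for r+1, and by induction w_m = 2·2^m + (-2)^m for all m ≥ 1.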